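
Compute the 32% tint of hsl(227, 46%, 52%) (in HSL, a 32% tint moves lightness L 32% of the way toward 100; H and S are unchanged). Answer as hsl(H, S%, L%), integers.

L moves 32% from 52 toward 100: 52 + 15.36 = 67.36 → 67.
H and S are unchanged.

hsl(227, 46%, 67%)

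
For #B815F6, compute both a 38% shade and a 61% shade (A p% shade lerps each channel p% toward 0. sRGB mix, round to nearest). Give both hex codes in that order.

#720D99, #480860

#B815F6 is rgb(184, 21, 246).
38% shade:
  R: 184 + 0.38×(0−184) = 184 − 69.92 = 114.08 → 114
  G: 21 − 7.98 = 13.02 → 13
  B: 246 − 93.48 = 152.52 → 153
  → #720D99
61% shade:
  R: 184 − 112.24 = 71.76 → 72
  G: 21 − 12.81 = 8.19 → 8
  B: 246 − 150.06 = 95.94 → 96
  → #480860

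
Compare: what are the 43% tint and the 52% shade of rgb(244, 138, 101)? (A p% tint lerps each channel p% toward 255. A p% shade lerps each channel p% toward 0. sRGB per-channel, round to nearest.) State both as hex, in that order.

#f9bca7, #754230

43% tint:
  R: 244 + 0.43×(255−244) = 244 + 4.73 = 248.73 → 249
  G: 138 + 0.43×(255−138) = 138 + 50.31 = 188.31 → 188
  B: 101 + 0.43×(255−101) = 101 + 66.22 = 167.22 → 167
  → #f9bca7
52% shade:
  R: 244 + 0.52×(0−244) = 244 − 126.88 = 117.12 → 117
  G: 138 + 0.52×(0−138) = 138 − 71.76 = 66.24 → 66
  B: 101 − 52.52 = 48.48 → 48
  → #754230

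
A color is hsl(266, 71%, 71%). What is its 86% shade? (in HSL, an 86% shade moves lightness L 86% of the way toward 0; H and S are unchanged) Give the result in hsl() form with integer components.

hsl(266, 71%, 10%)

L moves 86% from 71 toward 0: 71 − 61.06 = 9.94 → 10.
H and S are unchanged.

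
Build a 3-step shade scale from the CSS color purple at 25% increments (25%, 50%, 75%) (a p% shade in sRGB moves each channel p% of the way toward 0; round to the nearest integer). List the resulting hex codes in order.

#600060, #400040, #200020

CSS purple is rgb(128, 0, 128).
25%: (128 − 32 = 96→96, 0→0, 128 − 32 = 96→96) → #600060
50%: (128 − 64 = 64→64, 0→0, 128 − 64 = 64→64) → #400040
75%: (128 − 96 = 32→32, 0→0, 128 − 96 = 32→32) → #200020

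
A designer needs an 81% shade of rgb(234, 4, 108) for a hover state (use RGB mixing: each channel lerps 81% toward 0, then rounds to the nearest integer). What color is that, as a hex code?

#2C0115

Per channel, c → c + 0.81(0 − c):
  R: 234 − 189.54 = 44.46 → 44
  G: 4 + 0.81×(0−4) = 4 − 3.24 = 0.76 → 1
  B: 108 + 0.81×(0−108) = 108 − 87.48 = 20.52 → 21
rgb(44, 1, 21) = #2C0115.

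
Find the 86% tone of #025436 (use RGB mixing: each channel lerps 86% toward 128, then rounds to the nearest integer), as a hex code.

#6E7A76

#025436 is rgb(2, 84, 54).
An 86% tone moves each channel 86% toward 128:
  R: 2 + 0.86×(128−2) = 2 + 108.36 = 110.36 → 110
  G: 84 + 37.84 = 121.84 → 122
  B: 54 + 63.64 = 117.64 → 118
rgb(110, 122, 118) = #6E7A76.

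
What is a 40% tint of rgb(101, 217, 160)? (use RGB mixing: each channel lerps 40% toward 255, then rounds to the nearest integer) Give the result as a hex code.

Lerp each channel 40% toward 255:
  R: 101 + 0.4×(255−101) = 101 + 61.6 = 162.6 → 163
  G: 217 + 0.4×(255−217) = 217 + 15.2 = 232.2 → 232
  B: 160 + 0.4×(255−160) = 160 + 38 = 198 → 198
rgb(163, 232, 198) = #A3E8C6.

#A3E8C6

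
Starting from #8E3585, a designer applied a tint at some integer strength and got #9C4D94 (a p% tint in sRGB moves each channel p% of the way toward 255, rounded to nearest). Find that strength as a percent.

12%

#8E3585 is rgb(142, 53, 133); #9C4D94 is rgb(156, 77, 148).
On the G channel (widest range): 77 ≈ 53 + (p/100)(255 − 53), so p ≈ 100×(77 − 53)/(255 − 53) = 2400/202 = 11.88.
p = 12 reproduces all three channels after rounding.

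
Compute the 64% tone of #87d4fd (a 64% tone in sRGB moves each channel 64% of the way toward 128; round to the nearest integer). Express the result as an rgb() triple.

rgb(131, 158, 173)

#87d4fd is rgb(135, 212, 253).
Per channel, c → c + 0.64(128 − c):
  R: 135 − 4.48 = 130.52 → 131
  G: 212 − 53.76 = 158.24 → 158
  B: 253 + 0.64×(128−253) = 253 − 80 = 173 → 173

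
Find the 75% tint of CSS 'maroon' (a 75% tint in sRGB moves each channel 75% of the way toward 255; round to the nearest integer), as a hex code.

CSS maroon is rgb(128, 0, 0).
Lerp each channel 75% toward 255:
  R: 128 + 95.25 = 223.25 → 223
  G: 0 + 0.75×(255−0) = 0 + 191.25 = 191.25 → 191
  B: 0 + 191.25 = 191.25 → 191
rgb(223, 191, 191) = #dfbfbf.

#dfbfbf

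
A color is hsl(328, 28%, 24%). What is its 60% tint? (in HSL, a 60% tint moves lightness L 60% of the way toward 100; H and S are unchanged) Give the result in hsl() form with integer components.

L moves 60% from 24 toward 100: 24 + 45.6 = 69.6 → 70.
H and S are unchanged.

hsl(328, 28%, 70%)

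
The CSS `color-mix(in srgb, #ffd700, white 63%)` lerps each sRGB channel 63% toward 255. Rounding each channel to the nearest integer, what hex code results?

#ffd700 is rgb(255, 215, 0).
Lerp each channel 63% toward 255:
  R: 255 + 0.63×(255−255) = 255 + 0 = 255 → 255
  G: 215 + 0.63×(255−215) = 215 + 25.2 = 240.2 → 240
  B: 0 + 0.63×(255−0) = 0 + 160.65 = 160.65 → 161
rgb(255, 240, 161) = #fff0a1.

#fff0a1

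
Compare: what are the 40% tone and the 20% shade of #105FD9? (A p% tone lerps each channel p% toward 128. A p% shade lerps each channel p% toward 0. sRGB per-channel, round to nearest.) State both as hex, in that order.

#105FD9 is rgb(16, 95, 217).
40% tone:
  R: 16 + 44.8 = 60.8 → 61
  G: 95 + 0.4×(128−95) = 95 + 13.2 = 108.2 → 108
  B: 217 − 35.6 = 181.4 → 181
  → #3D6CB5
20% shade:
  R: 16 + 0.2×(0−16) = 16 − 3.2 = 12.8 → 13
  G: 95 + 0.2×(0−95) = 95 − 19 = 76 → 76
  B: 217 + 0.2×(0−217) = 217 − 43.4 = 173.6 → 174
  → #0D4CAE

#3D6CB5, #0D4CAE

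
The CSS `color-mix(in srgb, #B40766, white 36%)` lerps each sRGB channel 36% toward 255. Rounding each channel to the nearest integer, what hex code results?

#B40766 is rgb(180, 7, 102).
Lerp each channel 36% toward 255:
  R: 180 + 0.36×(255−180) = 180 + 27 = 207 → 207
  G: 7 + 0.36×(255−7) = 7 + 89.28 = 96.28 → 96
  B: 102 + 0.36×(255−102) = 102 + 55.08 = 157.08 → 157
rgb(207, 96, 157) = #CF609D.

#CF609D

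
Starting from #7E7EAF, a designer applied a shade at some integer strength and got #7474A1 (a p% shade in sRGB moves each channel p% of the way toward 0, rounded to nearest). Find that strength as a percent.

#7E7EAF is rgb(126, 126, 175); #7474A1 is rgb(116, 116, 161).
On the B channel (widest range): 161 ≈ 175 + (p/100)(0 − 175), so p ≈ 100×(161 − 175)/(0 − 175) = -1400/-175 = 8.00.
p = 8 reproduces all three channels after rounding.

8%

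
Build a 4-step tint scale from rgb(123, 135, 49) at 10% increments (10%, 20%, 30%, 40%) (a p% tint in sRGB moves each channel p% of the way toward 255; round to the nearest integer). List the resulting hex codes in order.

10%: (123 + 13.2 = 136.2→136, 135 + 12 = 147→147, 49 + 20.6 = 69.6→70) → #889346
20%: (123 + 26.4 = 149.4→149, 135 + 24 = 159→159, 49 + 41.2 = 90.2→90) → #959F5A
30%: (123 + 39.6 = 162.6→163, 135 + 36 = 171→171, 49 + 61.8 = 110.8→111) → #A3AB6F
40%: (123 + 52.8 = 175.8→176, 135 + 48 = 183→183, 49 + 82.4 = 131.4→131) → #B0B783

#889346, #959F5A, #A3AB6F, #B0B783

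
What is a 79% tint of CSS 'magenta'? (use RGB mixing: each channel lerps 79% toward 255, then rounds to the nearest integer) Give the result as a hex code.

CSS magenta is rgb(255, 0, 255).
Lerp each channel 79% toward 255:
  R: 255 + 0 = 255 → 255
  G: 0 + 0.79×(255−0) = 0 + 201.45 = 201.45 → 201
  B: 255 + 0 = 255 → 255
rgb(255, 201, 255) = #FFC9FF.

#FFC9FF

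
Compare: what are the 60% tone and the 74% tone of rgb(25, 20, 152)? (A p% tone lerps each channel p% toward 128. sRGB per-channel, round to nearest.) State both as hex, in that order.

#57558A, #656486

60% tone:
  R: 25 + 0.6×(128−25) = 25 + 61.8 = 86.8 → 87
  G: 20 + 0.6×(128−20) = 20 + 64.8 = 84.8 → 85
  B: 152 + 0.6×(128−152) = 152 − 14.4 = 137.6 → 138
  → #57558A
74% tone:
  R: 25 + 0.74×(128−25) = 25 + 76.22 = 101.22 → 101
  G: 20 + 0.74×(128−20) = 20 + 79.92 = 99.92 → 100
  B: 152 + 0.74×(128−152) = 152 − 17.76 = 134.24 → 134
  → #656486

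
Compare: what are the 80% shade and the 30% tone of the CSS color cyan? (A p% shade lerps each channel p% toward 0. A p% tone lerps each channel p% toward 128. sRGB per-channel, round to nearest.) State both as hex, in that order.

#003333, #26D9D9

CSS cyan is rgb(0, 255, 255).
80% shade:
  R: 0 + 0 = 0 → 0
  G: 255 − 204 = 51 → 51
  B: 255 + 0.8×(0−255) = 255 − 204 = 51 → 51
  → #003333
30% tone:
  R: 0 + 38.4 = 38.4 → 38
  G: 255 − 38.1 = 216.9 → 217
  B: 255 + 0.3×(128−255) = 255 − 38.1 = 216.9 → 217
  → #26D9D9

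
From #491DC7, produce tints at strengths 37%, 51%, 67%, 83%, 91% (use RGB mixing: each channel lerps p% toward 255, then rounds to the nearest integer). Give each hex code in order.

#8C71DC, #A690E4, #C3B4ED, #E0D9F5, #EFEBFA

#491DC7 is rgb(73, 29, 199).
37%: (73 + 67.34 = 140.34→140, 29 + 83.62 = 112.62→113, 199 + 20.72 = 219.72→220) → #8C71DC
51%: (73 + 92.82 = 165.82→166, 29 + 115.26 = 144.26→144, 199 + 28.56 = 227.56→228) → #A690E4
67%: (73 + 121.94 = 194.94→195, 29 + 151.42 = 180.42→180, 199 + 37.52 = 236.52→237) → #C3B4ED
83%: (73 + 151.06 = 224.06→224, 29 + 187.58 = 216.58→217, 199 + 46.48 = 245.48→245) → #E0D9F5
91%: (73 + 165.62 = 238.62→239, 29 + 205.66 = 234.66→235, 199 + 50.96 = 249.96→250) → #EFEBFA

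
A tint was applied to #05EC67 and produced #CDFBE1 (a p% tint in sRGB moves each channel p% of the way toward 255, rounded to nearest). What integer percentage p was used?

80%

#05EC67 is rgb(5, 236, 103); #CDFBE1 is rgb(205, 251, 225).
On the R channel (widest range): 205 ≈ 5 + (p/100)(255 − 5), so p ≈ 100×(205 − 5)/(255 − 5) = 20000/250 = 80.00.
p = 80 reproduces all three channels after rounding.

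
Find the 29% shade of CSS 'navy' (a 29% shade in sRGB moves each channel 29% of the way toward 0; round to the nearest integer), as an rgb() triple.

rgb(0, 0, 91)

CSS navy is rgb(0, 0, 128).
A 29% shade moves each channel 29% toward 0:
  R: 0 + 0 = 0 → 0
  G: 0 + 0.29×(0−0) = 0 + 0 = 0 → 0
  B: 128 − 37.12 = 90.88 → 91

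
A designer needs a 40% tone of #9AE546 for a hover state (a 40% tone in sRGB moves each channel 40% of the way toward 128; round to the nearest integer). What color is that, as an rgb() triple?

rgb(144, 189, 93)

#9AE546 is rgb(154, 229, 70).
A 40% tone moves each channel 40% toward 128:
  R: 154 − 10.4 = 143.6 → 144
  G: 229 − 40.4 = 188.6 → 189
  B: 70 + 0.4×(128−70) = 70 + 23.2 = 93.2 → 93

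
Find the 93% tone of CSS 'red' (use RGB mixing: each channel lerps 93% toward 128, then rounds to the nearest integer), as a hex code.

#897777

CSS red is rgb(255, 0, 0).
A 93% tone moves each channel 93% toward 128:
  R: 255 − 118.11 = 136.89 → 137
  G: 0 + 0.93×(128−0) = 0 + 119.04 = 119.04 → 119
  B: 0 + 119.04 = 119.04 → 119
rgb(137, 119, 119) = #897777.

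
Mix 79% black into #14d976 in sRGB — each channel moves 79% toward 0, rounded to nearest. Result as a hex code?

#14d976 is rgb(20, 217, 118).
Per channel, c → c + 0.79(0 − c):
  R: 20 + 0.79×(0−20) = 20 − 15.8 = 4.2 → 4
  G: 217 − 171.43 = 45.57 → 46
  B: 118 − 93.22 = 24.78 → 25
rgb(4, 46, 25) = #042e19.

#042e19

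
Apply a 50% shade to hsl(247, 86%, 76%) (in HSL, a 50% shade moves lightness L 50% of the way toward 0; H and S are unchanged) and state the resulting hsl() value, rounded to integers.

L moves 50% from 76 toward 0: 76 − 38 = 38 → 38.
H and S are unchanged.

hsl(247, 86%, 38%)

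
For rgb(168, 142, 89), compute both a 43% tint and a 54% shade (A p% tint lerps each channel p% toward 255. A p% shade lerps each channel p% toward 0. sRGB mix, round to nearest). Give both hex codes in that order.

#cdbfa0, #4d4129

43% tint:
  R: 168 + 0.43×(255−168) = 168 + 37.41 = 205.41 → 205
  G: 142 + 0.43×(255−142) = 142 + 48.59 = 190.59 → 191
  B: 89 + 0.43×(255−89) = 89 + 71.38 = 160.38 → 160
  → #cdbfa0
54% shade:
  R: 168 − 90.72 = 77.28 → 77
  G: 142 + 0.54×(0−142) = 142 − 76.68 = 65.32 → 65
  B: 89 + 0.54×(0−89) = 89 − 48.06 = 40.94 → 41
  → #4d4129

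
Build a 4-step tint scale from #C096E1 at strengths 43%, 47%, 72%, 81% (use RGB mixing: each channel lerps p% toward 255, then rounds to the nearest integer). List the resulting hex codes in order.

#C096E1 is rgb(192, 150, 225).
43%: (192 + 27.09 = 219.09→219, 150 + 45.15 = 195.15→195, 225 + 12.9 = 237.9→238) → #DBC3EE
47%: (192 + 29.61 = 221.61→222, 150 + 49.35 = 199.35→199, 225 + 14.1 = 239.1→239) → #DEC7EF
72%: (192 + 45.36 = 237.36→237, 150 + 75.6 = 225.6→226, 225 + 21.6 = 246.6→247) → #EDE2F7
81%: (192 + 51.03 = 243.03→243, 150 + 85.05 = 235.05→235, 225 + 24.3 = 249.3→249) → #F3EBF9

#DBC3EE, #DEC7EF, #EDE2F7, #F3EBF9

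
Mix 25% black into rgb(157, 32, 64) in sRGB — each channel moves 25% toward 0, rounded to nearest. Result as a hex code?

Per channel, c → c + 0.25(0 − c):
  R: 157 + 0.25×(0−157) = 157 − 39.25 = 117.75 → 118
  G: 32 − 8 = 24 → 24
  B: 64 + 0.25×(0−64) = 64 − 16 = 48 → 48
rgb(118, 24, 48) = #761830.

#761830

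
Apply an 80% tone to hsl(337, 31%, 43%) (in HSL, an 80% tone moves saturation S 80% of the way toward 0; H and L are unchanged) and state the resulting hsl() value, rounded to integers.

S moves 80% from 31 toward 0: 31 − 24.8 = 6.2 → 6.
H and L are unchanged.

hsl(337, 6%, 43%)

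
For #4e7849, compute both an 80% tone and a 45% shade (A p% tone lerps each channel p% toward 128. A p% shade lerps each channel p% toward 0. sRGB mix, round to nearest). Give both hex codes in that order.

#4e7849 is rgb(78, 120, 73).
80% tone:
  R: 78 + 0.8×(128−78) = 78 + 40 = 118 → 118
  G: 120 + 6.4 = 126.4 → 126
  B: 73 + 0.8×(128−73) = 73 + 44 = 117 → 117
  → #767e75
45% shade:
  R: 78 − 35.1 = 42.9 → 43
  G: 120 − 54 = 66 → 66
  B: 73 − 32.85 = 40.15 → 40
  → #2b4228

#767e75, #2b4228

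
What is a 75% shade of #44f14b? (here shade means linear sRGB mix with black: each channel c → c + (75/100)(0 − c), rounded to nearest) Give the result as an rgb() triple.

rgb(17, 60, 19)

#44f14b is rgb(68, 241, 75).
A 75% shade moves each channel 75% toward 0:
  R: 68 − 51 = 17 → 17
  G: 241 − 180.75 = 60.25 → 60
  B: 75 + 0.75×(0−75) = 75 − 56.25 = 18.75 → 19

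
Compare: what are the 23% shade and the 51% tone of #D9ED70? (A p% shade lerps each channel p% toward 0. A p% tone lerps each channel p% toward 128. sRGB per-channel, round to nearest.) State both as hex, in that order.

#A7B656, #ACB578

#D9ED70 is rgb(217, 237, 112).
23% shade:
  R: 217 + 0.23×(0−217) = 217 − 49.91 = 167.09 → 167
  G: 237 − 54.51 = 182.49 → 182
  B: 112 − 25.76 = 86.24 → 86
  → #A7B656
51% tone:
  R: 217 − 45.39 = 171.61 → 172
  G: 237 + 0.51×(128−237) = 237 − 55.59 = 181.41 → 181
  B: 112 + 8.16 = 120.16 → 120
  → #ACB578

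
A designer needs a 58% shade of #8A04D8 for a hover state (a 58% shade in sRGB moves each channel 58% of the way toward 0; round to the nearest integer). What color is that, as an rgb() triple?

rgb(58, 2, 91)

#8A04D8 is rgb(138, 4, 216).
Per channel, c → c + 0.58(0 − c):
  R: 138 + 0.58×(0−138) = 138 − 80.04 = 57.96 → 58
  G: 4 + 0.58×(0−4) = 4 − 2.32 = 1.68 → 2
  B: 216 − 125.28 = 90.72 → 91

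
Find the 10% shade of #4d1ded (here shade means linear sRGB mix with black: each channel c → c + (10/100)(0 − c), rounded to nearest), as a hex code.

#451ad5

#4d1ded is rgb(77, 29, 237).
A 10% shade moves each channel 10% toward 0:
  R: 77 + 0.1×(0−77) = 77 − 7.7 = 69.3 → 69
  G: 29 − 2.9 = 26.1 → 26
  B: 237 − 23.7 = 213.3 → 213
rgb(69, 26, 213) = #451ad5.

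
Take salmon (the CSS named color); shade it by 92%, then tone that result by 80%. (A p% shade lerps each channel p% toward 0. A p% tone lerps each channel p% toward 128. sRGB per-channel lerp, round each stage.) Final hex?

CSS salmon is rgb(250, 128, 114).
Lerp each channel 92% toward 0:
  R: 250 + 0.92×(0−250) = 250 − 230 = 20 → 20
  G: 128 − 117.76 = 10.24 → 10
  B: 114 − 104.88 = 9.12 → 9
After the shade: rgb(20, 10, 9) = #140a09.
An 80% tone moves each channel 80% toward 128:
  R: 20 + 0.8×(128−20) = 20 + 86.4 = 106.4 → 106
  G: 10 + 0.8×(128−10) = 10 + 94.4 = 104.4 → 104
  B: 9 + 95.2 = 104.2 → 104
rgb(106, 104, 104) = #6a6868.

#6a6868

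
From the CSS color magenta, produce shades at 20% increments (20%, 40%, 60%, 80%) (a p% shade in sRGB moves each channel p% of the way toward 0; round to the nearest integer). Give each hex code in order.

CSS magenta is rgb(255, 0, 255).
20%: (255 − 51 = 204→204, 0→0, 255 − 51 = 204→204) → #cc00cc
40%: (255 − 102 = 153→153, 0→0, 255 − 102 = 153→153) → #990099
60%: (255 − 153 = 102→102, 0→0, 255 − 153 = 102→102) → #660066
80%: (255 − 204 = 51→51, 0→0, 255 − 204 = 51→51) → #330033

#cc00cc, #990099, #660066, #330033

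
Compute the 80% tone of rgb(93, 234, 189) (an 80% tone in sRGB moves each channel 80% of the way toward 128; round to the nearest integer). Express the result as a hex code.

#79958C

An 80% tone moves each channel 80% toward 128:
  R: 93 + 28 = 121 → 121
  G: 234 − 84.8 = 149.2 → 149
  B: 189 + 0.8×(128−189) = 189 − 48.8 = 140.2 → 140
rgb(121, 149, 140) = #79958C.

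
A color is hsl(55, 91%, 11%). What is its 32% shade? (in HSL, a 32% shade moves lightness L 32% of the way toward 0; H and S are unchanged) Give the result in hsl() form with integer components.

L moves 32% from 11 toward 0: 11 − 3.52 = 7.48 → 7.
H and S are unchanged.

hsl(55, 91%, 7%)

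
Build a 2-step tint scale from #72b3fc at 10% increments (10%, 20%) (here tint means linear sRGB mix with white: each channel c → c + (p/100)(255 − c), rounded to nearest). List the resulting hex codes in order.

#80bbfc, #8ec2fd

#72b3fc is rgb(114, 179, 252).
10%: (114 + 14.1 = 128.1→128, 179 + 7.6 = 186.6→187, 252→252) → #80bbfc
20%: (114 + 28.2 = 142.2→142, 179 + 15.2 = 194.2→194, 252 + 0.6 = 252.6→253) → #8ec2fd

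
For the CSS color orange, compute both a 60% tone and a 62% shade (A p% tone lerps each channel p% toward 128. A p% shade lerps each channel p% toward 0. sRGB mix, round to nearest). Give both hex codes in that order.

#B38F4D, #613F00

CSS orange is rgb(255, 165, 0).
60% tone:
  R: 255 − 76.2 = 178.8 → 179
  G: 165 + 0.6×(128−165) = 165 − 22.2 = 142.8 → 143
  B: 0 + 76.8 = 76.8 → 77
  → #B38F4D
62% shade:
  R: 255 + 0.62×(0−255) = 255 − 158.1 = 96.9 → 97
  G: 165 − 102.3 = 62.7 → 63
  B: 0 + 0.62×(0−0) = 0 + 0 = 0 → 0
  → #613F00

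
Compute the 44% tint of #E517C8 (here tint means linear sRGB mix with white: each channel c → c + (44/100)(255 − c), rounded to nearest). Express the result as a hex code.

#F07DE0

#E517C8 is rgb(229, 23, 200).
A 44% tint moves each channel 44% toward 255:
  R: 229 + 0.44×(255−229) = 229 + 11.44 = 240.44 → 240
  G: 23 + 102.08 = 125.08 → 125
  B: 200 + 24.2 = 224.2 → 224
rgb(240, 125, 224) = #F07DE0.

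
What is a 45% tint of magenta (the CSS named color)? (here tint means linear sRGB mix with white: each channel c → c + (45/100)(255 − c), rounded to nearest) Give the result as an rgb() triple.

rgb(255, 115, 255)

CSS magenta is rgb(255, 0, 255).
A 45% tint moves each channel 45% toward 255:
  R: 255 + 0 = 255 → 255
  G: 0 + 0.45×(255−0) = 0 + 114.75 = 114.75 → 115
  B: 255 + 0.45×(255−255) = 255 + 0 = 255 → 255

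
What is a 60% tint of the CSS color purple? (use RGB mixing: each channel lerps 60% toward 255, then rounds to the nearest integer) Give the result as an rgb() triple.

rgb(204, 153, 204)

CSS purple is rgb(128, 0, 128).
Per channel, c → c + 0.6(255 − c):
  R: 128 + 76.2 = 204.2 → 204
  G: 0 + 0.6×(255−0) = 0 + 153 = 153 → 153
  B: 128 + 0.6×(255−128) = 128 + 76.2 = 204.2 → 204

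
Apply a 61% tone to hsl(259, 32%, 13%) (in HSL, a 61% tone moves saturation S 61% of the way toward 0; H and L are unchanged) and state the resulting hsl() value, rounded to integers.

S moves 61% from 32 toward 0: 32 − 19.52 = 12.48 → 12.
H and L are unchanged.

hsl(259, 12%, 13%)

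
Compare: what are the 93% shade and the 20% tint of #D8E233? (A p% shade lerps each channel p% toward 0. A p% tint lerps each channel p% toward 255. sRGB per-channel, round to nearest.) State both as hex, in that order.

#D8E233 is rgb(216, 226, 51).
93% shade:
  R: 216 + 0.93×(0−216) = 216 − 200.88 = 15.12 → 15
  G: 226 + 0.93×(0−226) = 226 − 210.18 = 15.82 → 16
  B: 51 + 0.93×(0−51) = 51 − 47.43 = 3.57 → 4
  → #0F1004
20% tint:
  R: 216 + 7.8 = 223.8 → 224
  G: 226 + 5.8 = 231.8 → 232
  B: 51 + 0.2×(255−51) = 51 + 40.8 = 91.8 → 92
  → #E0E85C

#0F1004, #E0E85C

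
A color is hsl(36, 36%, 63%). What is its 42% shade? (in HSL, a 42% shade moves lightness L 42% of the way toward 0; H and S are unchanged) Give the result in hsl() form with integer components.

L moves 42% from 63 toward 0: 63 − 26.46 = 36.54 → 37.
H and S are unchanged.

hsl(36, 36%, 37%)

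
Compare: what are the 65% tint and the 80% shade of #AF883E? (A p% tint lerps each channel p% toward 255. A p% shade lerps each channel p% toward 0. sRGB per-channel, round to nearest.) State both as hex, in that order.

#E3D5BB, #231B0C

#AF883E is rgb(175, 136, 62).
65% tint:
  R: 175 + 0.65×(255−175) = 175 + 52 = 227 → 227
  G: 136 + 0.65×(255−136) = 136 + 77.35 = 213.35 → 213
  B: 62 + 125.45 = 187.45 → 187
  → #E3D5BB
80% shade:
  R: 175 − 140 = 35 → 35
  G: 136 + 0.8×(0−136) = 136 − 108.8 = 27.2 → 27
  B: 62 + 0.8×(0−62) = 62 − 49.6 = 12.4 → 12
  → #231B0C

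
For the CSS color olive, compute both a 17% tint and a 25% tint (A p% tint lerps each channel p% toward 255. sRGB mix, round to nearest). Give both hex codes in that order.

CSS olive is rgb(128, 128, 0).
17% tint:
  R: 128 + 0.17×(255−128) = 128 + 21.59 = 149.59 → 150
  G: 128 + 21.59 = 149.59 → 150
  B: 0 + 0.17×(255−0) = 0 + 43.35 = 43.35 → 43
  → #96962B
25% tint:
  R: 128 + 31.75 = 159.75 → 160
  G: 128 + 0.25×(255−128) = 128 + 31.75 = 159.75 → 160
  B: 0 + 63.75 = 63.75 → 64
  → #A0A040

#96962B, #A0A040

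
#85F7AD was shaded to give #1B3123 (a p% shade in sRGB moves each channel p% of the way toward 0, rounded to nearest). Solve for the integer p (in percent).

#85F7AD is rgb(133, 247, 173); #1B3123 is rgb(27, 49, 35).
On the G channel (widest range): 49 ≈ 247 + (p/100)(0 − 247), so p ≈ 100×(49 − 247)/(0 − 247) = -19800/-247 = 80.16.
p = 80 reproduces all three channels after rounding.

80%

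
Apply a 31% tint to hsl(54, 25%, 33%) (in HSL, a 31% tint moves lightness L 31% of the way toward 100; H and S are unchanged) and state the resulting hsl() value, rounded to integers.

L moves 31% from 33 toward 100: 33 + 20.77 = 53.77 → 54.
H and S are unchanged.

hsl(54, 25%, 54%)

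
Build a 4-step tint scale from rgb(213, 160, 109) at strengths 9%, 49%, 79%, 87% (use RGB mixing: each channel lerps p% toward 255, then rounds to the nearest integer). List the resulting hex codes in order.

9%: (213 + 3.78 = 216.78→217, 160 + 8.55 = 168.55→169, 109 + 13.14 = 122.14→122) → #d9a97a
49%: (213 + 20.58 = 233.58→234, 160 + 46.55 = 206.55→207, 109 + 71.54 = 180.54→181) → #eacfb5
79%: (213 + 33.18 = 246.18→246, 160 + 75.05 = 235.05→235, 109 + 115.34 = 224.34→224) → #f6ebe0
87%: (213 + 36.54 = 249.54→250, 160 + 82.65 = 242.65→243, 109 + 127.02 = 236.02→236) → #faf3ec

#d9a97a, #eacfb5, #f6ebe0, #faf3ec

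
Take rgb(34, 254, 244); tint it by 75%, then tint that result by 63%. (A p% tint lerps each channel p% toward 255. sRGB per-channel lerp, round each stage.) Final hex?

A 75% tint moves each channel 75% toward 255:
  R: 34 + 0.75×(255−34) = 34 + 165.75 = 199.75 → 200
  G: 254 + 0.75×(255−254) = 254 + 0.75 = 254.75 → 255
  B: 244 + 0.75×(255−244) = 244 + 8.25 = 252.25 → 252
After the tint: rgb(200, 255, 252) = #C8FFFC.
Lerp each channel 63% toward 255:
  R: 200 + 34.65 = 234.65 → 235
  G: 255 + 0.63×(255−255) = 255 + 0 = 255 → 255
  B: 252 + 0.63×(255−252) = 252 + 1.89 = 253.89 → 254
rgb(235, 255, 254) = #EBFFFE.

#EBFFFE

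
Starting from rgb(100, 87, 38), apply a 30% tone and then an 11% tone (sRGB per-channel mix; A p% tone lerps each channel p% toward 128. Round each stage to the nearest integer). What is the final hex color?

#6e6648

Per channel, c → c + 0.3(128 − c):
  R: 100 + 0.3×(128−100) = 100 + 8.4 = 108.4 → 108
  G: 87 + 0.3×(128−87) = 87 + 12.3 = 99.3 → 99
  B: 38 + 0.3×(128−38) = 38 + 27 = 65 → 65
After the tone: rgb(108, 99, 65) = #6c6341.
An 11% tone moves each channel 11% toward 128:
  R: 108 + 0.11×(128−108) = 108 + 2.2 = 110.2 → 110
  G: 99 + 0.11×(128−99) = 99 + 3.19 = 102.19 → 102
  B: 65 + 0.11×(128−65) = 65 + 6.93 = 71.93 → 72
rgb(110, 102, 72) = #6e6648.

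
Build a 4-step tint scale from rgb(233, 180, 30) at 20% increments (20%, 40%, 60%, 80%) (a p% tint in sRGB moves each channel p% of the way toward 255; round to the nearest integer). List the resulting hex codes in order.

20%: (233 + 4.4 = 237.4→237, 180 + 15 = 195→195, 30 + 45 = 75→75) → #edc34b
40%: (233 + 8.8 = 241.8→242, 180 + 30 = 210→210, 30 + 90 = 120→120) → #f2d278
60%: (233 + 13.2 = 246.2→246, 180 + 45 = 225→225, 30 + 135 = 165→165) → #f6e1a5
80%: (233 + 17.6 = 250.6→251, 180 + 60 = 240→240, 30 + 180 = 210→210) → #fbf0d2

#edc34b, #f2d278, #f6e1a5, #fbf0d2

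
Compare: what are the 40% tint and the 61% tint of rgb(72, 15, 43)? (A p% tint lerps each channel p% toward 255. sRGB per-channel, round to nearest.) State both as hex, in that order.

#916f80, #b8a1ac

40% tint:
  R: 72 + 0.4×(255−72) = 72 + 73.2 = 145.2 → 145
  G: 15 + 0.4×(255−15) = 15 + 96 = 111 → 111
  B: 43 + 0.4×(255−43) = 43 + 84.8 = 127.8 → 128
  → #916f80
61% tint:
  R: 72 + 0.61×(255−72) = 72 + 111.63 = 183.63 → 184
  G: 15 + 146.4 = 161.4 → 161
  B: 43 + 129.32 = 172.32 → 172
  → #b8a1ac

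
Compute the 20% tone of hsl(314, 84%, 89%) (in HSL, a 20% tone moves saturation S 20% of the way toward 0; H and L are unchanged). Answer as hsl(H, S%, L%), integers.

S moves 20% from 84 toward 0: 84 − 16.8 = 67.2 → 67.
H and L are unchanged.

hsl(314, 67%, 89%)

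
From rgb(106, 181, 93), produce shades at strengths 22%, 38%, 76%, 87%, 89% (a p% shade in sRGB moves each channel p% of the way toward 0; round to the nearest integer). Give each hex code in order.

#538D49, #42703A, #192B16, #0E180C, #0C140A

22%: (106 − 23.32 = 82.68→83, 181 − 39.82 = 141.18→141, 93 − 20.46 = 72.54→73) → #538D49
38%: (106 − 40.28 = 65.72→66, 181 − 68.78 = 112.22→112, 93 − 35.34 = 57.66→58) → #42703A
76%: (106 − 80.56 = 25.44→25, 181 − 137.56 = 43.44→43, 93 − 70.68 = 22.32→22) → #192B16
87%: (106 − 92.22 = 13.78→14, 181 − 157.47 = 23.53→24, 93 − 80.91 = 12.09→12) → #0E180C
89%: (106 − 94.34 = 11.66→12, 181 − 161.09 = 19.91→20, 93 − 82.77 = 10.23→10) → #0C140A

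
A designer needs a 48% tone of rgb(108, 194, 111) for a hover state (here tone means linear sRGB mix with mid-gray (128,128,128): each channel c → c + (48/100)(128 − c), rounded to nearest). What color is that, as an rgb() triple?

rgb(118, 162, 119)

A 48% tone moves each channel 48% toward 128:
  R: 108 + 9.6 = 117.6 → 118
  G: 194 + 0.48×(128−194) = 194 − 31.68 = 162.32 → 162
  B: 111 + 0.48×(128−111) = 111 + 8.16 = 119.16 → 119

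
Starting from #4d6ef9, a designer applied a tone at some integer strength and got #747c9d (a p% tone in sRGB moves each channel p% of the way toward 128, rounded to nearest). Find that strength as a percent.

76%

#4d6ef9 is rgb(77, 110, 249); #747c9d is rgb(116, 124, 157).
On the B channel (widest range): 157 ≈ 249 + (p/100)(128 − 249), so p ≈ 100×(157 − 249)/(128 − 249) = -9200/-121 = 76.03.
p = 76 reproduces all three channels after rounding.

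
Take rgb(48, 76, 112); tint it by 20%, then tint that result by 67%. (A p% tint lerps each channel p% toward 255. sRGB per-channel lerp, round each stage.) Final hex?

Per channel, c → c + 0.2(255 − c):
  R: 48 + 0.2×(255−48) = 48 + 41.4 = 89.4 → 89
  G: 76 + 35.8 = 111.8 → 112
  B: 112 + 28.6 = 140.6 → 141
After the tint: rgb(89, 112, 141) = #59708D.
A 67% tint moves each channel 67% toward 255:
  R: 89 + 111.22 = 200.22 → 200
  G: 112 + 95.81 = 207.81 → 208
  B: 141 + 0.67×(255−141) = 141 + 76.38 = 217.38 → 217
rgb(200, 208, 217) = #C8D0D9.

#C8D0D9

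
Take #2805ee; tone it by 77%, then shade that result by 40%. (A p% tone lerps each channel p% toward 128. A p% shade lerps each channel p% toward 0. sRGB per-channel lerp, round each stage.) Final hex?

#2805ee is rgb(40, 5, 238).
Per channel, c → c + 0.77(128 − c):
  R: 40 + 67.76 = 107.76 → 108
  G: 5 + 0.77×(128−5) = 5 + 94.71 = 99.71 → 100
  B: 238 + 0.77×(128−238) = 238 − 84.7 = 153.3 → 153
After the tone: rgb(108, 100, 153) = #6c6499.
Per channel, c → c + 0.4(0 − c):
  R: 108 + 0.4×(0−108) = 108 − 43.2 = 64.8 → 65
  G: 100 − 40 = 60 → 60
  B: 153 + 0.4×(0−153) = 153 − 61.2 = 91.8 → 92
rgb(65, 60, 92) = #413c5c.

#413c5c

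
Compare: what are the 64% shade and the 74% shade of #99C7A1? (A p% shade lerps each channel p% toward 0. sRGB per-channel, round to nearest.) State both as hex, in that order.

#37483A, #28342A

#99C7A1 is rgb(153, 199, 161).
64% shade:
  R: 153 + 0.64×(0−153) = 153 − 97.92 = 55.08 → 55
  G: 199 + 0.64×(0−199) = 199 − 127.36 = 71.64 → 72
  B: 161 + 0.64×(0−161) = 161 − 103.04 = 57.96 → 58
  → #37483A
74% shade:
  R: 153 + 0.74×(0−153) = 153 − 113.22 = 39.78 → 40
  G: 199 − 147.26 = 51.74 → 52
  B: 161 + 0.74×(0−161) = 161 − 119.14 = 41.86 → 42
  → #28342A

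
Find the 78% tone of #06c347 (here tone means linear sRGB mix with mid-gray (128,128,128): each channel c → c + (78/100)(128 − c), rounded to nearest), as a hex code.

#06c347 is rgb(6, 195, 71).
Per channel, c → c + 0.78(128 − c):
  R: 6 + 0.78×(128−6) = 6 + 95.16 = 101.16 → 101
  G: 195 − 52.26 = 142.74 → 143
  B: 71 + 0.78×(128−71) = 71 + 44.46 = 115.46 → 115
rgb(101, 143, 115) = #658f73.

#658f73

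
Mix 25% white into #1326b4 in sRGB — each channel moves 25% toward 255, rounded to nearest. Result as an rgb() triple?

#1326b4 is rgb(19, 38, 180).
Lerp each channel 25% toward 255:
  R: 19 + 0.25×(255−19) = 19 + 59 = 78 → 78
  G: 38 + 0.25×(255−38) = 38 + 54.25 = 92.25 → 92
  B: 180 + 0.25×(255−180) = 180 + 18.75 = 198.75 → 199

rgb(78, 92, 199)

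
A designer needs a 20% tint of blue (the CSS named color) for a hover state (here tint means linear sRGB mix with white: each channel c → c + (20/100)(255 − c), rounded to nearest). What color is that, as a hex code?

#3333FF

CSS blue is rgb(0, 0, 255).
Lerp each channel 20% toward 255:
  R: 0 + 51 = 51 → 51
  G: 0 + 0.2×(255−0) = 0 + 51 = 51 → 51
  B: 255 + 0.2×(255−255) = 255 + 0 = 255 → 255
rgb(51, 51, 255) = #3333FF.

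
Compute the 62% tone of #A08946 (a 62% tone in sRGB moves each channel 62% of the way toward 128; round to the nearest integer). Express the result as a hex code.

#8C836A

#A08946 is rgb(160, 137, 70).
A 62% tone moves each channel 62% toward 128:
  R: 160 + 0.62×(128−160) = 160 − 19.84 = 140.16 → 140
  G: 137 + 0.62×(128−137) = 137 − 5.58 = 131.42 → 131
  B: 70 + 35.96 = 105.96 → 106
rgb(140, 131, 106) = #8C836A.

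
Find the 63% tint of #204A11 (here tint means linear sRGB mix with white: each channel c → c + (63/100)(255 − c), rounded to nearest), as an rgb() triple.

rgb(172, 188, 167)

#204A11 is rgb(32, 74, 17).
Lerp each channel 63% toward 255:
  R: 32 + 140.49 = 172.49 → 172
  G: 74 + 0.63×(255−74) = 74 + 114.03 = 188.03 → 188
  B: 17 + 0.63×(255−17) = 17 + 149.94 = 166.94 → 167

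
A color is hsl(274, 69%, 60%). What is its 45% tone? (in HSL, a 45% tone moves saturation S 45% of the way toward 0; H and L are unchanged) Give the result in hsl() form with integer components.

S moves 45% from 69 toward 0: 69 − 31.05 = 37.95 → 38.
H and L are unchanged.

hsl(274, 38%, 60%)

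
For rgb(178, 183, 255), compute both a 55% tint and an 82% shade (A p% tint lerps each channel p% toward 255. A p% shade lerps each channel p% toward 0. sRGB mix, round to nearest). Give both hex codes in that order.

#dcdfff, #20212e

55% tint:
  R: 178 + 0.55×(255−178) = 178 + 42.35 = 220.35 → 220
  G: 183 + 0.55×(255−183) = 183 + 39.6 = 222.6 → 223
  B: 255 + 0.55×(255−255) = 255 + 0 = 255 → 255
  → #dcdfff
82% shade:
  R: 178 + 0.82×(0−178) = 178 − 145.96 = 32.04 → 32
  G: 183 − 150.06 = 32.94 → 33
  B: 255 − 209.1 = 45.9 → 46
  → #20212e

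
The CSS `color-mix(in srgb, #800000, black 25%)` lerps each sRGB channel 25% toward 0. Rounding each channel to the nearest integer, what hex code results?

#600000

#800000 is rgb(128, 0, 0).
A 25% shade moves each channel 25% toward 0:
  R: 128 − 32 = 96 → 96
  G: 0 + 0 = 0 → 0
  B: 0 + 0 = 0 → 0
rgb(96, 0, 0) = #600000.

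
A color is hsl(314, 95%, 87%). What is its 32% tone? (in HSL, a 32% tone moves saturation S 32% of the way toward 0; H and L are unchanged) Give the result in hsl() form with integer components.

hsl(314, 65%, 87%)

S moves 32% from 95 toward 0: 95 − 30.4 = 64.6 → 65.
H and L are unchanged.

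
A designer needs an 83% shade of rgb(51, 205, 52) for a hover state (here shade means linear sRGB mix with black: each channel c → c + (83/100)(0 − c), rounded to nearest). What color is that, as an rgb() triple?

An 83% shade moves each channel 83% toward 0:
  R: 51 − 42.33 = 8.67 → 9
  G: 205 − 170.15 = 34.85 → 35
  B: 52 + 0.83×(0−52) = 52 − 43.16 = 8.84 → 9

rgb(9, 35, 9)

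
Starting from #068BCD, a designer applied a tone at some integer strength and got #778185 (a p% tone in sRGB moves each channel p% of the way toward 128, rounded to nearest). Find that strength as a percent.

#068BCD is rgb(6, 139, 205); #778185 is rgb(119, 129, 133).
On the R channel (widest range): 119 ≈ 6 + (p/100)(128 − 6), so p ≈ 100×(119 − 6)/(128 − 6) = 11300/122 = 92.62.
p = 93 reproduces all three channels after rounding.

93%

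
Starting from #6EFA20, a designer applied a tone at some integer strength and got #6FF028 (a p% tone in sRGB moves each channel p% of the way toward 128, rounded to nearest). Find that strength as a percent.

#6EFA20 is rgb(110, 250, 32); #6FF028 is rgb(111, 240, 40).
On the G channel (widest range): 240 ≈ 250 + (p/100)(128 − 250), so p ≈ 100×(240 − 250)/(128 − 250) = -1000/-122 = 8.20.
p = 8 reproduces all three channels after rounding.

8%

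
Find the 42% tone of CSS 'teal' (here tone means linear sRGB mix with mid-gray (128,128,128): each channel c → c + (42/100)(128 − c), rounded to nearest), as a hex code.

#368080

CSS teal is rgb(0, 128, 128).
Per channel, c → c + 0.42(128 − c):
  R: 0 + 0.42×(128−0) = 0 + 53.76 = 53.76 → 54
  G: 128 + 0 = 128 → 128
  B: 128 + 0 = 128 → 128
rgb(54, 128, 128) = #368080.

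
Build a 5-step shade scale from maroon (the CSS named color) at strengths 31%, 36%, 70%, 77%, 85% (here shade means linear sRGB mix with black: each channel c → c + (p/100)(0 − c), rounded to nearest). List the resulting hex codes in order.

#580000, #520000, #260000, #1D0000, #130000

CSS maroon is rgb(128, 0, 0).
31%: (128 − 39.68 = 88.32→88, 0→0, 0→0) → #580000
36%: (128 − 46.08 = 81.92→82, 0→0, 0→0) → #520000
70%: (128 − 89.6 = 38.4→38, 0→0, 0→0) → #260000
77%: (128 − 98.56 = 29.44→29, 0→0, 0→0) → #1D0000
85%: (128 − 108.8 = 19.2→19, 0→0, 0→0) → #130000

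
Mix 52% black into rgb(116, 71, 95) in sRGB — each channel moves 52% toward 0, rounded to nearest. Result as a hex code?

Lerp each channel 52% toward 0:
  R: 116 + 0.52×(0−116) = 116 − 60.32 = 55.68 → 56
  G: 71 − 36.92 = 34.08 → 34
  B: 95 − 49.4 = 45.6 → 46
rgb(56, 34, 46) = #38222E.

#38222E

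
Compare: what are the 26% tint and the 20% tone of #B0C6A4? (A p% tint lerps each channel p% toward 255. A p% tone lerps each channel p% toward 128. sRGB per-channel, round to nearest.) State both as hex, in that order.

#B0C6A4 is rgb(176, 198, 164).
26% tint:
  R: 176 + 0.26×(255−176) = 176 + 20.54 = 196.54 → 197
  G: 198 + 0.26×(255−198) = 198 + 14.82 = 212.82 → 213
  B: 164 + 0.26×(255−164) = 164 + 23.66 = 187.66 → 188
  → #C5D5BC
20% tone:
  R: 176 + 0.2×(128−176) = 176 − 9.6 = 166.4 → 166
  G: 198 + 0.2×(128−198) = 198 − 14 = 184 → 184
  B: 164 − 7.2 = 156.8 → 157
  → #A6B89D

#C5D5BC, #A6B89D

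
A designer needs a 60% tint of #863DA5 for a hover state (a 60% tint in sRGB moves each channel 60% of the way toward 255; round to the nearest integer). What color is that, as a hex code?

#CFB1DB

#863DA5 is rgb(134, 61, 165).
A 60% tint moves each channel 60% toward 255:
  R: 134 + 0.6×(255−134) = 134 + 72.6 = 206.6 → 207
  G: 61 + 116.4 = 177.4 → 177
  B: 165 + 54 = 219 → 219
rgb(207, 177, 219) = #CFB1DB.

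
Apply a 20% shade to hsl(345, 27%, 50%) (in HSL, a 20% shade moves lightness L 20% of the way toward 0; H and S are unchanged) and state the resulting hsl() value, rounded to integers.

L moves 20% from 50 toward 0: 50 − 10 = 40 → 40.
H and S are unchanged.

hsl(345, 27%, 40%)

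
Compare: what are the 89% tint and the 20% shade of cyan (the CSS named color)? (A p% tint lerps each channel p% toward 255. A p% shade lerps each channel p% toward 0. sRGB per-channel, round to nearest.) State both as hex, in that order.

CSS cyan is rgb(0, 255, 255).
89% tint:
  R: 0 + 226.95 = 226.95 → 227
  G: 255 + 0 = 255 → 255
  B: 255 + 0 = 255 → 255
  → #E3FFFF
20% shade:
  R: 0 + 0 = 0 → 0
  G: 255 − 51 = 204 → 204
  B: 255 + 0.2×(0−255) = 255 − 51 = 204 → 204
  → #00CCCC

#E3FFFF, #00CCCC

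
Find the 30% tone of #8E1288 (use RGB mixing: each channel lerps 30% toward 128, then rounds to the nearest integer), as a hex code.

#8A3386

#8E1288 is rgb(142, 18, 136).
A 30% tone moves each channel 30% toward 128:
  R: 142 − 4.2 = 137.8 → 138
  G: 18 + 0.3×(128−18) = 18 + 33 = 51 → 51
  B: 136 + 0.3×(128−136) = 136 − 2.4 = 133.6 → 134
rgb(138, 51, 134) = #8A3386.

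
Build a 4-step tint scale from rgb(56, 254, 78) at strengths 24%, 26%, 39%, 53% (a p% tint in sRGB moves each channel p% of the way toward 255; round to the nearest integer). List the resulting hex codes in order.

24%: (56 + 47.76 = 103.76→104, 254→254, 78 + 42.48 = 120.48→120) → #68fe78
26%: (56 + 51.74 = 107.74→108, 254→254, 78 + 46.02 = 124.02→124) → #6cfe7c
39%: (56 + 77.61 = 133.61→134, 254→254, 78 + 69.03 = 147.03→147) → #86fe93
53%: (56 + 105.47 = 161.47→161, 254 + 0.53 = 254.53→255, 78 + 93.81 = 171.81→172) → #a1ffac

#68fe78, #6cfe7c, #86fe93, #a1ffac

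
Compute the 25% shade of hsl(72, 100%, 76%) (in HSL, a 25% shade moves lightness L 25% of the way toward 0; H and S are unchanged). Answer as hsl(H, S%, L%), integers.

hsl(72, 100%, 57%)

L moves 25% from 76 toward 0: 76 − 19 = 57 → 57.
H and S are unchanged.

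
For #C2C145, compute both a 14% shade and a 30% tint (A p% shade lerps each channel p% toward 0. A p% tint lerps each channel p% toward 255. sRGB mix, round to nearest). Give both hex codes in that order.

#A7A63B, #D4D47D

#C2C145 is rgb(194, 193, 69).
14% shade:
  R: 194 − 27.16 = 166.84 → 167
  G: 193 + 0.14×(0−193) = 193 − 27.02 = 165.98 → 166
  B: 69 + 0.14×(0−69) = 69 − 9.66 = 59.34 → 59
  → #A7A63B
30% tint:
  R: 194 + 18.3 = 212.3 → 212
  G: 193 + 18.6 = 211.6 → 212
  B: 69 + 0.3×(255−69) = 69 + 55.8 = 124.8 → 125
  → #D4D47D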